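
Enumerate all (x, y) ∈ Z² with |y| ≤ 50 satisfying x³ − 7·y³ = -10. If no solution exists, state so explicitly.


The equation is x³ - 7y³ = -10. For fixed y, x³ = 7·y³ − 10, so a solution requires the RHS to be a perfect cube.
Strategy: iterate y from -50 to 50, compute RHS = 7·y³ − 10, and check whether it is a (positive or negative) perfect cube.
Check small values of y:
  y = 0: RHS = -10 is not a perfect cube.
  y = 1: RHS = -3 is not a perfect cube.
  y = -1: RHS = -17 is not a perfect cube.
  y = 2: RHS = 46 is not a perfect cube.
  y = -2: RHS = -66 is not a perfect cube.
  y = 3: RHS = 179 is not a perfect cube.
  y = -3: RHS = -199 is not a perfect cube.
Continuing the search up to |y| = 50 finds no solutions either.
No (x, y) in the scanned range satisfies the equation.

No integer solutions with |y| ≤ 50.


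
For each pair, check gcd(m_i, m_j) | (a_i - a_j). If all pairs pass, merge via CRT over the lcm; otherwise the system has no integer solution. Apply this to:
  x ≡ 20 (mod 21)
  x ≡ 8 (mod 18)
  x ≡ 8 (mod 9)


Moduli 21, 18, 9 are not pairwise coprime, so CRT works modulo lcm(m_i) when all pairwise compatibility conditions hold.
Pairwise compatibility: gcd(m_i, m_j) must divide a_i - a_j for every pair.
Merge one congruence at a time:
  Start: x ≡ 20 (mod 21).
  Combine with x ≡ 8 (mod 18): gcd(21, 18) = 3; 8 - 20 = -12, which IS divisible by 3, so compatible.
    Write x = 20 + 21·t and substitute into x ≡ 8 (mod 18): 21·t ≡ 8 − 20 = -12 (mod 18).
    Divide the congruence (and modulus) by g = 3: 7·t ≡ -4 (mod 6).
    Reduce coefficients mod 6: 1·t ≡ 2 (mod 6).
    So t ≡ 2 (mod 6).
    Then x = 20 + 21·2 = 62, valid modulo lcm(21, 18) = 126: x ≡ 62 (mod 126).
  Combine with x ≡ 8 (mod 9): gcd(126, 9) = 9; 8 - 62 = -54, which IS divisible by 9, so compatible.
    Write x = 62 + 126·t and substitute into x ≡ 8 (mod 9): 126·t ≡ 8 − 62 = -54 (mod 9).
    Divide the congruence (and modulus) by g = 9: 14·t ≡ -6 (mod 1).
    Modulo 1 every t works; take t = 0.
    Then x = 62 + 126·0 = 62, valid modulo lcm(126, 9) = 126: x ≡ 62 (mod 126).
Verify: 62 mod 21 = 20, 62 mod 18 = 8, 62 mod 9 = 8.

x ≡ 62 (mod 126).


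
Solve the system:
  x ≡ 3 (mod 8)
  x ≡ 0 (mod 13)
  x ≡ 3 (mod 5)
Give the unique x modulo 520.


Moduli 8, 13, 5 are pairwise coprime; by CRT there is a unique solution modulo M = 8 · 13 · 5 = 520.
Solve pairwise, accumulating the modulus:
  Start with x ≡ 3 (mod 8).
  Combine with x ≡ 0 (mod 13): since gcd(8, 13) = 1, we get a unique residue mod 104.
    Write x = 3 + 8·t and substitute into x ≡ 0 (mod 13): 8·t ≡ 0 − 3 = -3 (mod 13).
    Reduce coefficients mod 13: 8·t ≡ 10 (mod 13).
    The inverse of 8 mod 13 is 5 (since 8·5 = 40 = 3·13 + 1), so t ≡ 5·10 = 50 ≡ 11 (mod 13).
    Then x = 3 + 8·11 = 91, valid modulo lcm(8, 13) = 104: x ≡ 91 (mod 104).
  Combine with x ≡ 3 (mod 5): since gcd(104, 5) = 1, we get a unique residue mod 520.
    Write x = 91 + 104·t and substitute into x ≡ 3 (mod 5): 104·t ≡ 3 − 91 = -88 (mod 5).
    Reduce coefficients mod 5: 4·t ≡ 2 (mod 5).
    The inverse of 4 mod 5 is 4 (since 4·4 = 16 = 3·5 + 1), so t ≡ 4·2 = 8 ≡ 3 (mod 5).
    Then x = 91 + 104·3 = 403, valid modulo lcm(104, 5) = 520: x ≡ 403 (mod 520).
Verify: 403 mod 8 = 3 ✓, 403 mod 13 = 0 ✓, 403 mod 5 = 3 ✓.

x ≡ 403 (mod 520).


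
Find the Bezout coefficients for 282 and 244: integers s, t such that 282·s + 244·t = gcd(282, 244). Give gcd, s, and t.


Euclidean algorithm on (282, 244) — divide until remainder is 0:
  282 = 1 · 244 + 38
  244 = 6 · 38 + 16
  38 = 2 · 16 + 6
  16 = 2 · 6 + 4
  6 = 1 · 4 + 2
  4 = 2 · 2 + 0
gcd(282, 244) = 2.
Track Bezout coefficients alongside the remainders: start with r₀ = 282 = a·1 + b·0 (s = 1, t = 0) and r₁ = 244 = a·0 + b·1 (s = 0, t = 1); each new remainder r_{k+1} = r_{k-1} − q_k·r_k inherits s_{k+1} = s_{k-1} − q_k·s_k, t_{k+1} = t_{k-1} − q_k·t_k, so r_k = a·s_k + b·t_k at every step:
  q = 1: r = 38, s = 1 − 1·0 = 1, t = 0 − 1·1 = -1  (check: 282·1 + 244·(-1) = 38)
  q = 6: r = 16, s = 0 − 6·1 = -6, t = 1 − 6·(-1) = 7  (check: 282·(-6) + 244·7 = 16)
  q = 2: r = 6, s = 1 − 2·(-6) = 13, t = -1 − 2·7 = -15  (check: 282·13 + 244·(-15) = 6)
  q = 2: r = 4, s = -6 − 2·13 = -32, t = 7 − 2·(-15) = 37  (check: 282·(-32) + 244·37 = 4)
  q = 1: r = 2, s = 13 − 1·(-32) = 45, t = -15 − 1·37 = -52  (check: 282·45 + 244·(-52) = 2)
The row with r = 2 (the gcd) gives the Bezout coefficients s = 45, t = -52.
Result: 282 · (45) + 244 · (-52) = 2.

gcd(282, 244) = 2; s = 45, t = -52 (check: 282·45 + 244·(-52) = 2).


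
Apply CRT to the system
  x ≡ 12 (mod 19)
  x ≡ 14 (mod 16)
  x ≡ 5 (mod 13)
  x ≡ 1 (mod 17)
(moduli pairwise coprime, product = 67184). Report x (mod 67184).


Product of moduli M = 19 · 16 · 13 · 17 = 67184.
Merge one congruence at a time:
  Start: x ≡ 12 (mod 19).
  Combine with x ≡ 14 (mod 16); new modulus lcm = 304.
    Write x = 12 + 19·t and substitute into x ≡ 14 (mod 16): 19·t ≡ 14 − 12 = 2 (mod 16).
    Reduce coefficients mod 16: 3·t ≡ 2 (mod 16).
    The inverse of 3 mod 16 is 11 (since 3·11 = 33 = 2·16 + 1), so t ≡ 11·2 = 22 ≡ 6 (mod 16).
    Then x = 12 + 19·6 = 126, valid modulo lcm(19, 16) = 304: x ≡ 126 (mod 304).
  Combine with x ≡ 5 (mod 13); new modulus lcm = 3952.
    Write x = 126 + 304·t and substitute into x ≡ 5 (mod 13): 304·t ≡ 5 − 126 = -121 (mod 13).
    Reduce coefficients mod 13: 5·t ≡ 9 (mod 13).
    The inverse of 5 mod 13 is 8 (since 5·8 = 40 = 3·13 + 1), so t ≡ 8·9 = 72 ≡ 7 (mod 13).
    Then x = 126 + 304·7 = 2254, valid modulo lcm(304, 13) = 3952: x ≡ 2254 (mod 3952).
  Combine with x ≡ 1 (mod 17); new modulus lcm = 67184.
    Write x = 2254 + 3952·t and substitute into x ≡ 1 (mod 17): 3952·t ≡ 1 − 2254 = -2253 (mod 17).
    Reduce coefficients mod 17: 8·t ≡ 8 (mod 17).
    The inverse of 8 mod 17 is 15 (since 8·15 = 120 = 7·17 + 1), so t ≡ 15·8 = 120 ≡ 1 (mod 17).
    Then x = 2254 + 3952·1 = 6206, valid modulo lcm(3952, 17) = 67184: x ≡ 6206 (mod 67184).
Verify against each original: 6206 mod 19 = 12, 6206 mod 16 = 14, 6206 mod 13 = 5, 6206 mod 17 = 1.

x ≡ 6206 (mod 67184).


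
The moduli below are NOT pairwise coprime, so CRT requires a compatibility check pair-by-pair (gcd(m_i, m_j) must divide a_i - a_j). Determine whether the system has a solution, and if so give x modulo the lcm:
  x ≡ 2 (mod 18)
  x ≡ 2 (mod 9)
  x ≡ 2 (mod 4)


Moduli 18, 9, 4 are not pairwise coprime, so CRT works modulo lcm(m_i) when all pairwise compatibility conditions hold.
Pairwise compatibility: gcd(m_i, m_j) must divide a_i - a_j for every pair.
Merge one congruence at a time:
  Start: x ≡ 2 (mod 18).
  Combine with x ≡ 2 (mod 9): gcd(18, 9) = 9; 2 - 2 = 0, which IS divisible by 9, so compatible.
    Write x = 2 + 18·t and substitute into x ≡ 2 (mod 9): 18·t ≡ 2 − 2 = 0 (mod 9).
    Divide the congruence (and modulus) by g = 9: 2·t ≡ 0 (mod 1).
    Modulo 1 every t works; take t = 0.
    Then x = 2 + 18·0 = 2, valid modulo lcm(18, 9) = 18: x ≡ 2 (mod 18).
  Combine with x ≡ 2 (mod 4): gcd(18, 4) = 2; 2 - 2 = 0, which IS divisible by 2, so compatible.
    Write x = 2 + 18·t and substitute into x ≡ 2 (mod 4): 18·t ≡ 2 − 2 = 0 (mod 4).
    Divide the congruence (and modulus) by g = 2: 9·t ≡ 0 (mod 2).
    Reduce coefficients mod 2: 1·t ≡ 0 (mod 2).
    So t ≡ 0 (mod 2).
    Then x = 2 + 18·0 = 2, valid modulo lcm(18, 4) = 36: x ≡ 2 (mod 36).
Verify: 2 mod 18 = 2, 2 mod 9 = 2, 2 mod 4 = 2.

x ≡ 2 (mod 36).


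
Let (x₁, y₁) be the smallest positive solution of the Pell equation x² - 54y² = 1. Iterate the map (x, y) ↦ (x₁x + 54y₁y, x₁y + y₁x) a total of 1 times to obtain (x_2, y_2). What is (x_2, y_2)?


Step 1: Find the fundamental solution (x₁, y₁) of x² - 54y² = 1.
  Expand √54 as a continued fraction. a₀ = ⌊√54⌋ = 7; iterate m_{k+1} = d_k·a_k − m_k, d_{k+1} = (54 − m_{k+1}²)/d_k, a_{k+1} = ⌊(a₀ + m_{k+1})/d_{k+1}⌋ (starting m₀ = 0, d₀ = 1), with convergents p_k = a_k·p_{k-1} + p_{k-2}, q_k = a_k·q_{k-1} + q_{k-2} (p₋₁ = 1, q₋₁ = 0):
  k = 0: a₀ = 7; p₀/q₀ = 7/1; p₀² − 54·q₀² = 49 − 54 = -5.
  k = 1: m = 7, d = 5, a = ⌊(7 + 7)/5⌋ = 2; p/q = (2·7 + 1)/(2·1 + 0) = 15/2; p² − 54·q² = 225 − 216 = 9.
  k = 2: m = 3, d = 9, a = ⌊(7 + 3)/9⌋ = 1; p/q = (1·15 + 7)/(1·2 + 1) = 22/3; p² − 54·q² = 484 − 486 = -2.
  k = 3: m = 6, d = 2, a = ⌊(7 + 6)/2⌋ = 6; p/q = (6·22 + 15)/(6·3 + 2) = 147/20; p² − 54·q² = 21609 − 21600 = 9.
  k = 4: m = 6, d = 9, a = ⌊(7 + 6)/9⌋ = 1; p/q = (1·147 + 22)/(1·20 + 3) = 169/23; p² − 54·q² = 28561 − 28566 = -5.
  k = 5: m = 3, d = 5, a = ⌊(7 + 3)/5⌋ = 2; p/q = (2·169 + 147)/(2·23 + 20) = 485/66; p² − 54·q² = 235225 − 235224 = 1.
  The first convergent with p² − 54·q² = 1 gives the fundamental solution (x₁, y₁) = (485, 66).
Step 2: Apply the recurrence (x_{n+1}, y_{n+1}) = (x₁x_n + 54y₁y_n, x₁y_n + y₁x_n) repeatedly.
  From (x_1, y_1) = (485, 66): x_2 = 485·485 + 54·66·66 = 470449; y_2 = 485·66 + 66·485 = 64020.
Step 3: Verify x_2² - 54·y_2² = 221322261601 - 221322261600 = 1 (should be 1). ✓

(x_1, y_1) = (485, 66); (x_2, y_2) = (470449, 64020).


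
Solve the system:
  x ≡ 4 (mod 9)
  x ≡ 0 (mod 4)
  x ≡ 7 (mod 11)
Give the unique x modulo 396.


Moduli 9, 4, 11 are pairwise coprime; by CRT there is a unique solution modulo M = 9 · 4 · 11 = 396.
Solve pairwise, accumulating the modulus:
  Start with x ≡ 4 (mod 9).
  Combine with x ≡ 0 (mod 4): since gcd(9, 4) = 1, we get a unique residue mod 36.
    Write x = 4 + 9·t and substitute into x ≡ 0 (mod 4): 9·t ≡ 0 − 4 = -4 (mod 4).
    Reduce coefficients mod 4: 1·t ≡ 0 (mod 4).
    So t ≡ 0 (mod 4).
    Then x = 4 + 9·0 = 4, valid modulo lcm(9, 4) = 36: x ≡ 4 (mod 36).
  Combine with x ≡ 7 (mod 11): since gcd(36, 11) = 1, we get a unique residue mod 396.
    Write x = 4 + 36·t and substitute into x ≡ 7 (mod 11): 36·t ≡ 7 − 4 = 3 (mod 11).
    Reduce coefficients mod 11: 3·t ≡ 3 (mod 11).
    The inverse of 3 mod 11 is 4 (since 3·4 = 12 = 1·11 + 1), so t ≡ 4·3 = 12 ≡ 1 (mod 11).
    Then x = 4 + 36·1 = 40, valid modulo lcm(36, 11) = 396: x ≡ 40 (mod 396).
Verify: 40 mod 9 = 4 ✓, 40 mod 4 = 0 ✓, 40 mod 11 = 7 ✓.

x ≡ 40 (mod 396).


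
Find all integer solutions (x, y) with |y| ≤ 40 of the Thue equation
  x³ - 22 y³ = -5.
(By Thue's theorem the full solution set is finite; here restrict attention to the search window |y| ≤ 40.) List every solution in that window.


The equation is x³ - 22y³ = -5. For fixed y, x³ = 22·y³ − 5, so a solution requires the RHS to be a perfect cube.
Strategy: iterate y from -40 to 40, compute RHS = 22·y³ − 5, and check whether it is a (positive or negative) perfect cube.
Check small values of y:
  y = 0: RHS = -5 is not a perfect cube.
  y = 1: RHS = 17 is not a perfect cube.
  y = -1: RHS = -27 = (-3)³ ⇒ x = -3 works.
  y = 2: RHS = 171 is not a perfect cube.
  y = -2: RHS = -181 is not a perfect cube.
  y = 3: RHS = 589 is not a perfect cube.
  y = -3: RHS = -599 is not a perfect cube.
Continuing the search up to |y| = 40 finds no further solutions beyond those listed.
Collected solutions: (-3, -1).

Solutions (with |y| ≤ 40): (-3, -1).


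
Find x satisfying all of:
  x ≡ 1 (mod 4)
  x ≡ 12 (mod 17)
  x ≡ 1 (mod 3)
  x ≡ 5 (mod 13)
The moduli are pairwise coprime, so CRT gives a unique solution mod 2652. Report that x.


Product of moduli M = 4 · 17 · 3 · 13 = 2652.
Merge one congruence at a time:
  Start: x ≡ 1 (mod 4).
  Combine with x ≡ 12 (mod 17); new modulus lcm = 68.
    Write x = 1 + 4·t and substitute into x ≡ 12 (mod 17): 4·t ≡ 12 − 1 = 11 (mod 17).
    The inverse of 4 mod 17 is 13 (since 4·13 = 52 = 3·17 + 1), so t ≡ 13·11 = 143 ≡ 7 (mod 17).
    Then x = 1 + 4·7 = 29, valid modulo lcm(4, 17) = 68: x ≡ 29 (mod 68).
  Combine with x ≡ 1 (mod 3); new modulus lcm = 204.
    Write x = 29 + 68·t and substitute into x ≡ 1 (mod 3): 68·t ≡ 1 − 29 = -28 (mod 3).
    Reduce coefficients mod 3: 2·t ≡ 2 (mod 3).
    The inverse of 2 mod 3 is 2 (since 2·2 = 4 = 1·3 + 1), so t ≡ 2·2 = 4 ≡ 1 (mod 3).
    Then x = 29 + 68·1 = 97, valid modulo lcm(68, 3) = 204: x ≡ 97 (mod 204).
  Combine with x ≡ 5 (mod 13); new modulus lcm = 2652.
    Write x = 97 + 204·t and substitute into x ≡ 5 (mod 13): 204·t ≡ 5 − 97 = -92 (mod 13).
    Reduce coefficients mod 13: 9·t ≡ 12 (mod 13).
    The inverse of 9 mod 13 is 3 (since 9·3 = 27 = 2·13 + 1), so t ≡ 3·12 = 36 ≡ 10 (mod 13).
    Then x = 97 + 204·10 = 2137, valid modulo lcm(204, 13) = 2652: x ≡ 2137 (mod 2652).
Verify against each original: 2137 mod 4 = 1, 2137 mod 17 = 12, 2137 mod 3 = 1, 2137 mod 13 = 5.

x ≡ 2137 (mod 2652).


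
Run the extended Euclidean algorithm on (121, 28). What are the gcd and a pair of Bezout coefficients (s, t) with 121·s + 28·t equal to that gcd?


Euclidean algorithm on (121, 28) — divide until remainder is 0:
  121 = 4 · 28 + 9
  28 = 3 · 9 + 1
  9 = 9 · 1 + 0
gcd(121, 28) = 1.
Track Bezout coefficients alongside the remainders: start with r₀ = 121 = a·1 + b·0 (s = 1, t = 0) and r₁ = 28 = a·0 + b·1 (s = 0, t = 1); each new remainder r_{k+1} = r_{k-1} − q_k·r_k inherits s_{k+1} = s_{k-1} − q_k·s_k, t_{k+1} = t_{k-1} − q_k·t_k, so r_k = a·s_k + b·t_k at every step:
  q = 4: r = 9, s = 1 − 4·0 = 1, t = 0 − 4·1 = -4  (check: 121·1 + 28·(-4) = 9)
  q = 3: r = 1, s = 0 − 3·1 = -3, t = 1 − 3·(-4) = 13  (check: 121·(-3) + 28·13 = 1)
The row with r = 1 (the gcd) gives the Bezout coefficients s = -3, t = 13.
Result: 121 · (-3) + 28 · (13) = 1.

gcd(121, 28) = 1; s = -3, t = 13 (check: 121·(-3) + 28·13 = 1).


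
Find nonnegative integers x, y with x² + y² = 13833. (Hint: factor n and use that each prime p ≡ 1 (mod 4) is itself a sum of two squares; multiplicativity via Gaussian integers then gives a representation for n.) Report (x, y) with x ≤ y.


Step 1: Factor n = 13833 = 3^2 · 29 · 53.
Step 2: Check the mod-4 condition on each prime factor: 3 ≡ 3 (mod 4), exponent 2 (must be even); 29 ≡ 1 (mod 4), exponent 1; 53 ≡ 1 (mod 4), exponent 1.
All primes ≡ 3 (mod 4) appear to even exponent (or don't appear), so by the two-squares theorem n IS expressible as a sum of two squares.
Step 3: Build a representation. Group n = k² · m with k = 3 and m = 29 · 53 = 1537 (a product of primes ≡ 1 (mod 4)); a representation of m scales to one of n via (k·x)² + (k·y)² = k²(x² + y²). Each prime p ≡ 1 (mod 4) is itself a sum of two squares; find a² by testing p − a² for a perfect square:
  29: 29 − 1² = 28, 29 − 2² = 25 = 5² ⇒ 29 = 2² + 5².
  53: 53 − 1² = 52, 53 − 2² = 49 = 7² ⇒ 53 = 2² + 7².
  Combine using the Brahmagupta–Fibonacci identity (a² + b²)(c² + d²) = (ac − bd)² + (ad + bc)² = (ac + bd)² + (ad − bc)²:
  29 · 53 = 1537: from (2² + 5²)(2² + 7²), take (2·2 − 5·7, 2·7 + 5·2) = (4 − 35, 14 + 10) = (-31, 24); dropping signs (only squares matter) gives (31, 24); check 31² + 24² = 961 + 576 = 1537 ✓.
  Scale by k = 3: (3·31, 3·24) = (93, 72).
Step 4: Order so x ≤ y and verify: 72² + 93² = 5184 + 8649 = 13833 = n. ✓

n = 13833 = 72² + 93² (one valid representation with x ≤ y).


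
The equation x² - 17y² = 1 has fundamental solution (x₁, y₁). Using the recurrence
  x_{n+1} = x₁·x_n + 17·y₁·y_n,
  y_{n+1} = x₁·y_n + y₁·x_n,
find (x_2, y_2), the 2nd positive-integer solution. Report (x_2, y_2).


Step 1: Find the fundamental solution (x₁, y₁) of x² - 17y² = 1.
  Expand √17 as a continued fraction. a₀ = ⌊√17⌋ = 4; iterate m_{k+1} = d_k·a_k − m_k, d_{k+1} = (17 − m_{k+1}²)/d_k, a_{k+1} = ⌊(a₀ + m_{k+1})/d_{k+1}⌋ (starting m₀ = 0, d₀ = 1), with convergents p_k = a_k·p_{k-1} + p_{k-2}, q_k = a_k·q_{k-1} + q_{k-2} (p₋₁ = 1, q₋₁ = 0):
  k = 0: a₀ = 4; p₀/q₀ = 4/1; p₀² − 17·q₀² = 16 − 17 = -1.
  k = 1: m = 4, d = 1, a = ⌊(4 + 4)/1⌋ = 8; p/q = (8·4 + 1)/(8·1 + 0) = 33/8; p² − 17·q² = 1089 − 1088 = 1.
  The first convergent with p² − 17·q² = 1 gives the fundamental solution (x₁, y₁) = (33, 8).
Step 2: Apply the recurrence (x_{n+1}, y_{n+1}) = (x₁x_n + 17y₁y_n, x₁y_n + y₁x_n) repeatedly.
  From (x_1, y_1) = (33, 8): x_2 = 33·33 + 17·8·8 = 2177; y_2 = 33·8 + 8·33 = 528.
Step 3: Verify x_2² - 17·y_2² = 4739329 - 4739328 = 1 (should be 1). ✓

(x_1, y_1) = (33, 8); (x_2, y_2) = (2177, 528).


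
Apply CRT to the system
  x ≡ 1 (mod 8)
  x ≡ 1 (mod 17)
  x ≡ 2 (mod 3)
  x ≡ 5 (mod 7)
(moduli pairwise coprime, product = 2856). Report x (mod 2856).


Product of moduli M = 8 · 17 · 3 · 7 = 2856.
Merge one congruence at a time:
  Start: x ≡ 1 (mod 8).
  Combine with x ≡ 1 (mod 17); new modulus lcm = 136.
    Write x = 1 + 8·t and substitute into x ≡ 1 (mod 17): 8·t ≡ 1 − 1 = 0 (mod 17).
    The inverse of 8 mod 17 is 15 (since 8·15 = 120 = 7·17 + 1), so t ≡ 15·0 = 0 ≡ 0 (mod 17).
    Then x = 1 + 8·0 = 1, valid modulo lcm(8, 17) = 136: x ≡ 1 (mod 136).
  Combine with x ≡ 2 (mod 3); new modulus lcm = 408.
    Write x = 1 + 136·t and substitute into x ≡ 2 (mod 3): 136·t ≡ 2 − 1 = 1 (mod 3).
    Reduce coefficients mod 3: 1·t ≡ 1 (mod 3).
    So t ≡ 1 (mod 3).
    Then x = 1 + 136·1 = 137, valid modulo lcm(136, 3) = 408: x ≡ 137 (mod 408).
  Combine with x ≡ 5 (mod 7); new modulus lcm = 2856.
    Write x = 137 + 408·t and substitute into x ≡ 5 (mod 7): 408·t ≡ 5 − 137 = -132 (mod 7).
    Reduce coefficients mod 7: 2·t ≡ 1 (mod 7).
    The inverse of 2 mod 7 is 4 (since 2·4 = 8 = 1·7 + 1), so t ≡ 4·1 = 4 ≡ 4 (mod 7).
    Then x = 137 + 408·4 = 1769, valid modulo lcm(408, 7) = 2856: x ≡ 1769 (mod 2856).
Verify against each original: 1769 mod 8 = 1, 1769 mod 17 = 1, 1769 mod 3 = 2, 1769 mod 7 = 5.

x ≡ 1769 (mod 2856).


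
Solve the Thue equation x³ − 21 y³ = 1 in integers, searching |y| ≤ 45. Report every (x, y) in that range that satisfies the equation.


The equation is x³ - 21y³ = 1. For fixed y, x³ = 21·y³ + 1, so a solution requires the RHS to be a perfect cube.
Strategy: iterate y from -45 to 45, compute RHS = 21·y³ + 1, and check whether it is a (positive or negative) perfect cube.
Check small values of y:
  y = 0: RHS = 1 = (1)³ ⇒ x = 1 works.
  y = 1: RHS = 22 is not a perfect cube.
  y = -1: RHS = -20 is not a perfect cube.
  y = 2: RHS = 169 is not a perfect cube.
  y = -2: RHS = -167 is not a perfect cube.
  y = 3: RHS = 568 is not a perfect cube.
  y = -3: RHS = -566 is not a perfect cube.
Continuing the search up to |y| = 45 finds no further solutions beyond those listed.
Collected solutions: (1, 0).

Solutions (with |y| ≤ 45): (1, 0).


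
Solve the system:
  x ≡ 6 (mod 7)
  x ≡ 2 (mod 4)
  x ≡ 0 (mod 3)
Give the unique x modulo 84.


Moduli 7, 4, 3 are pairwise coprime; by CRT there is a unique solution modulo M = 7 · 4 · 3 = 84.
Solve pairwise, accumulating the modulus:
  Start with x ≡ 6 (mod 7).
  Combine with x ≡ 2 (mod 4): since gcd(7, 4) = 1, we get a unique residue mod 28.
    Write x = 6 + 7·t and substitute into x ≡ 2 (mod 4): 7·t ≡ 2 − 6 = -4 (mod 4).
    Reduce coefficients mod 4: 3·t ≡ 0 (mod 4).
    The inverse of 3 mod 4 is 3 (since 3·3 = 9 = 2·4 + 1), so t ≡ 3·0 = 0 ≡ 0 (mod 4).
    Then x = 6 + 7·0 = 6, valid modulo lcm(7, 4) = 28: x ≡ 6 (mod 28).
  Combine with x ≡ 0 (mod 3): since gcd(28, 3) = 1, we get a unique residue mod 84.
    Write x = 6 + 28·t and substitute into x ≡ 0 (mod 3): 28·t ≡ 0 − 6 = -6 (mod 3).
    Reduce coefficients mod 3: 1·t ≡ 0 (mod 3).
    So t ≡ 0 (mod 3).
    Then x = 6 + 28·0 = 6, valid modulo lcm(28, 3) = 84: x ≡ 6 (mod 84).
Verify: 6 mod 7 = 6 ✓, 6 mod 4 = 2 ✓, 6 mod 3 = 0 ✓.

x ≡ 6 (mod 84).


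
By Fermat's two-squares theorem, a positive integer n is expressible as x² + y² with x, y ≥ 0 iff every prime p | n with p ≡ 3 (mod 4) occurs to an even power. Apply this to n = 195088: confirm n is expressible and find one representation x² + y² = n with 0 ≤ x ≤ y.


Step 1: Factor n = 195088 = 2^4 · 89 · 137.
Step 2: Check the mod-4 condition on each prime factor: 2 = 2 (special); 89 ≡ 1 (mod 4), exponent 1; 137 ≡ 1 (mod 4), exponent 1.
All primes ≡ 3 (mod 4) appear to even exponent (or don't appear), so by the two-squares theorem n IS expressible as a sum of two squares.
Step 3: Build a representation. Group n = k² · m with k = 4 and m = 89 · 137 = 12193 (a product of primes ≡ 1 (mod 4)); a representation of m scales to one of n via (k·x)² + (k·y)² = k²(x² + y²). Each prime p ≡ 1 (mod 4) is itself a sum of two squares; find a² by testing p − a² for a perfect square:
  89: 89 − 1² = 88, 89 − 2² = 85, 89 − 3² = 80, 89 − 4² = 73, 89 − 5² = 64 = 8² ⇒ 89 = 5² + 8².
  137: 137 − 1² = 136, 137 − 2² = 133, 137 − 3² = 128, 137 − 4² = 121 = 11² ⇒ 137 = 4² + 11².
  Combine using the Brahmagupta–Fibonacci identity (a² + b²)(c² + d²) = (ac − bd)² + (ad + bc)² = (ac + bd)² + (ad − bc)²:
  89 · 137 = 12193: from (5² + 8²)(4² + 11²), take (5·4 − 8·11, 5·11 + 8·4) = (20 − 88, 55 + 32) = (-68, 87); dropping signs (only squares matter) gives (68, 87); check 68² + 87² = 4624 + 7569 = 12193 ✓.
  Scale by k = 4: (4·68, 4·87) = (272, 348).
Step 4: Order so x ≤ y and verify: 272² + 348² = 73984 + 121104 = 195088 = n. ✓

n = 195088 = 272² + 348² (one valid representation with x ≤ y).


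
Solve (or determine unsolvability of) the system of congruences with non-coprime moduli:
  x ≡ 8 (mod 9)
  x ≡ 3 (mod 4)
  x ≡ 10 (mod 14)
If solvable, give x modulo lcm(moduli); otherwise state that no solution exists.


Moduli 9, 4, 14 are not pairwise coprime, so CRT works modulo lcm(m_i) when all pairwise compatibility conditions hold.
Pairwise compatibility: gcd(m_i, m_j) must divide a_i - a_j for every pair.
Merge one congruence at a time:
  Start: x ≡ 8 (mod 9).
  Combine with x ≡ 3 (mod 4): gcd(9, 4) = 1; 3 - 8 = -5, which IS divisible by 1, so compatible.
    Write x = 8 + 9·t and substitute into x ≡ 3 (mod 4): 9·t ≡ 3 − 8 = -5 (mod 4).
    Reduce coefficients mod 4: 1·t ≡ 3 (mod 4).
    So t ≡ 3 (mod 4).
    Then x = 8 + 9·3 = 35, valid modulo lcm(9, 4) = 36: x ≡ 35 (mod 36).
  Combine with x ≡ 10 (mod 14): gcd(36, 14) = 2, and 10 - 35 = -25 is NOT divisible by 2.
    ⇒ system is inconsistent (no integer solution).

No solution (the system is inconsistent).


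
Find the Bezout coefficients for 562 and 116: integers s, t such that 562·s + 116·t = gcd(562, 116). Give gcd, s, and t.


Euclidean algorithm on (562, 116) — divide until remainder is 0:
  562 = 4 · 116 + 98
  116 = 1 · 98 + 18
  98 = 5 · 18 + 8
  18 = 2 · 8 + 2
  8 = 4 · 2 + 0
gcd(562, 116) = 2.
Track Bezout coefficients alongside the remainders: start with r₀ = 562 = a·1 + b·0 (s = 1, t = 0) and r₁ = 116 = a·0 + b·1 (s = 0, t = 1); each new remainder r_{k+1} = r_{k-1} − q_k·r_k inherits s_{k+1} = s_{k-1} − q_k·s_k, t_{k+1} = t_{k-1} − q_k·t_k, so r_k = a·s_k + b·t_k at every step:
  q = 4: r = 98, s = 1 − 4·0 = 1, t = 0 − 4·1 = -4  (check: 562·1 + 116·(-4) = 98)
  q = 1: r = 18, s = 0 − 1·1 = -1, t = 1 − 1·(-4) = 5  (check: 562·(-1) + 116·5 = 18)
  q = 5: r = 8, s = 1 − 5·(-1) = 6, t = -4 − 5·5 = -29  (check: 562·6 + 116·(-29) = 8)
  q = 2: r = 2, s = -1 − 2·6 = -13, t = 5 − 2·(-29) = 63  (check: 562·(-13) + 116·63 = 2)
The row with r = 2 (the gcd) gives the Bezout coefficients s = -13, t = 63.
Result: 562 · (-13) + 116 · (63) = 2.

gcd(562, 116) = 2; s = -13, t = 63 (check: 562·(-13) + 116·63 = 2).


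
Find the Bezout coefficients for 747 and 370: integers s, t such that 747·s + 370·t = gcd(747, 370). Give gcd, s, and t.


Euclidean algorithm on (747, 370) — divide until remainder is 0:
  747 = 2 · 370 + 7
  370 = 52 · 7 + 6
  7 = 1 · 6 + 1
  6 = 6 · 1 + 0
gcd(747, 370) = 1.
Track Bezout coefficients alongside the remainders: start with r₀ = 747 = a·1 + b·0 (s = 1, t = 0) and r₁ = 370 = a·0 + b·1 (s = 0, t = 1); each new remainder r_{k+1} = r_{k-1} − q_k·r_k inherits s_{k+1} = s_{k-1} − q_k·s_k, t_{k+1} = t_{k-1} − q_k·t_k, so r_k = a·s_k + b·t_k at every step:
  q = 2: r = 7, s = 1 − 2·0 = 1, t = 0 − 2·1 = -2  (check: 747·1 + 370·(-2) = 7)
  q = 52: r = 6, s = 0 − 52·1 = -52, t = 1 − 52·(-2) = 105  (check: 747·(-52) + 370·105 = 6)
  q = 1: r = 1, s = 1 − 1·(-52) = 53, t = -2 − 1·105 = -107  (check: 747·53 + 370·(-107) = 1)
The row with r = 1 (the gcd) gives the Bezout coefficients s = 53, t = -107.
Result: 747 · (53) + 370 · (-107) = 1.

gcd(747, 370) = 1; s = 53, t = -107 (check: 747·53 + 370·(-107) = 1).


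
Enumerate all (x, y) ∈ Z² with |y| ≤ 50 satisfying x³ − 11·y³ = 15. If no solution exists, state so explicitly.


The equation is x³ - 11y³ = 15. For fixed y, x³ = 11·y³ + 15, so a solution requires the RHS to be a perfect cube.
Strategy: iterate y from -50 to 50, compute RHS = 11·y³ + 15, and check whether it is a (positive or negative) perfect cube.
Check small values of y:
  y = 0: RHS = 15 is not a perfect cube.
  y = 1: RHS = 26 is not a perfect cube.
  y = -1: RHS = 4 is not a perfect cube.
  y = 2: RHS = 103 is not a perfect cube.
  y = -2: RHS = -73 is not a perfect cube.
  y = 3: RHS = 312 is not a perfect cube.
  y = -3: RHS = -282 is not a perfect cube.
Continuing the search up to |y| = 50 finds no solutions either.
No (x, y) in the scanned range satisfies the equation.

No integer solutions with |y| ≤ 50.


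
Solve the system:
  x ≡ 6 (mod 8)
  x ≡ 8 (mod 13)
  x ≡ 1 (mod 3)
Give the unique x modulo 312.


Moduli 8, 13, 3 are pairwise coprime; by CRT there is a unique solution modulo M = 8 · 13 · 3 = 312.
Solve pairwise, accumulating the modulus:
  Start with x ≡ 6 (mod 8).
  Combine with x ≡ 8 (mod 13): since gcd(8, 13) = 1, we get a unique residue mod 104.
    Write x = 6 + 8·t and substitute into x ≡ 8 (mod 13): 8·t ≡ 8 − 6 = 2 (mod 13).
    The inverse of 8 mod 13 is 5 (since 8·5 = 40 = 3·13 + 1), so t ≡ 5·2 = 10 ≡ 10 (mod 13).
    Then x = 6 + 8·10 = 86, valid modulo lcm(8, 13) = 104: x ≡ 86 (mod 104).
  Combine with x ≡ 1 (mod 3): since gcd(104, 3) = 1, we get a unique residue mod 312.
    Write x = 86 + 104·t and substitute into x ≡ 1 (mod 3): 104·t ≡ 1 − 86 = -85 (mod 3).
    Reduce coefficients mod 3: 2·t ≡ 2 (mod 3).
    The inverse of 2 mod 3 is 2 (since 2·2 = 4 = 1·3 + 1), so t ≡ 2·2 = 4 ≡ 1 (mod 3).
    Then x = 86 + 104·1 = 190, valid modulo lcm(104, 3) = 312: x ≡ 190 (mod 312).
Verify: 190 mod 8 = 6 ✓, 190 mod 13 = 8 ✓, 190 mod 3 = 1 ✓.

x ≡ 190 (mod 312).


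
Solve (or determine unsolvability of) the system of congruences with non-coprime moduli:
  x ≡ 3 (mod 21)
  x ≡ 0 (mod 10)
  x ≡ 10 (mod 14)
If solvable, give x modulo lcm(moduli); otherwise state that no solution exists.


Moduli 21, 10, 14 are not pairwise coprime, so CRT works modulo lcm(m_i) when all pairwise compatibility conditions hold.
Pairwise compatibility: gcd(m_i, m_j) must divide a_i - a_j for every pair.
Merge one congruence at a time:
  Start: x ≡ 3 (mod 21).
  Combine with x ≡ 0 (mod 10): gcd(21, 10) = 1; 0 - 3 = -3, which IS divisible by 1, so compatible.
    Write x = 3 + 21·t and substitute into x ≡ 0 (mod 10): 21·t ≡ 0 − 3 = -3 (mod 10).
    Reduce coefficients mod 10: 1·t ≡ 7 (mod 10).
    So t ≡ 7 (mod 10).
    Then x = 3 + 21·7 = 150, valid modulo lcm(21, 10) = 210: x ≡ 150 (mod 210).
  Combine with x ≡ 10 (mod 14): gcd(210, 14) = 14; 10 - 150 = -140, which IS divisible by 14, so compatible.
    Write x = 150 + 210·t and substitute into x ≡ 10 (mod 14): 210·t ≡ 10 − 150 = -140 (mod 14).
    Divide the congruence (and modulus) by g = 14: 15·t ≡ -10 (mod 1).
    Modulo 1 every t works; take t = 0.
    Then x = 150 + 210·0 = 150, valid modulo lcm(210, 14) = 210: x ≡ 150 (mod 210).
Verify: 150 mod 21 = 3, 150 mod 10 = 0, 150 mod 14 = 10.

x ≡ 150 (mod 210).


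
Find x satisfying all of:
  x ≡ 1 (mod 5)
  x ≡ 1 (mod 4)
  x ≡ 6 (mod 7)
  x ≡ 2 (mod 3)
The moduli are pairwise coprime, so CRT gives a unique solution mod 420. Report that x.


Product of moduli M = 5 · 4 · 7 · 3 = 420.
Merge one congruence at a time:
  Start: x ≡ 1 (mod 5).
  Combine with x ≡ 1 (mod 4); new modulus lcm = 20.
    Write x = 1 + 5·t and substitute into x ≡ 1 (mod 4): 5·t ≡ 1 − 1 = 0 (mod 4).
    Reduce coefficients mod 4: 1·t ≡ 0 (mod 4).
    So t ≡ 0 (mod 4).
    Then x = 1 + 5·0 = 1, valid modulo lcm(5, 4) = 20: x ≡ 1 (mod 20).
  Combine with x ≡ 6 (mod 7); new modulus lcm = 140.
    Write x = 1 + 20·t and substitute into x ≡ 6 (mod 7): 20·t ≡ 6 − 1 = 5 (mod 7).
    Reduce coefficients mod 7: 6·t ≡ 5 (mod 7).
    The inverse of 6 mod 7 is 6 (since 6·6 = 36 = 5·7 + 1), so t ≡ 6·5 = 30 ≡ 2 (mod 7).
    Then x = 1 + 20·2 = 41, valid modulo lcm(20, 7) = 140: x ≡ 41 (mod 140).
  Combine with x ≡ 2 (mod 3); new modulus lcm = 420.
    Write x = 41 + 140·t and substitute into x ≡ 2 (mod 3): 140·t ≡ 2 − 41 = -39 (mod 3).
    Reduce coefficients mod 3: 2·t ≡ 0 (mod 3).
    The inverse of 2 mod 3 is 2 (since 2·2 = 4 = 1·3 + 1), so t ≡ 2·0 = 0 ≡ 0 (mod 3).
    Then x = 41 + 140·0 = 41, valid modulo lcm(140, 3) = 420: x ≡ 41 (mod 420).
Verify against each original: 41 mod 5 = 1, 41 mod 4 = 1, 41 mod 7 = 6, 41 mod 3 = 2.

x ≡ 41 (mod 420).


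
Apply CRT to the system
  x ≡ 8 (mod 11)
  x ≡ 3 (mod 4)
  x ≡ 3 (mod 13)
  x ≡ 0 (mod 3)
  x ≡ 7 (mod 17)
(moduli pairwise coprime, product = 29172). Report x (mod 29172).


Product of moduli M = 11 · 4 · 13 · 3 · 17 = 29172.
Merge one congruence at a time:
  Start: x ≡ 8 (mod 11).
  Combine with x ≡ 3 (mod 4); new modulus lcm = 44.
    Write x = 8 + 11·t and substitute into x ≡ 3 (mod 4): 11·t ≡ 3 − 8 = -5 (mod 4).
    Reduce coefficients mod 4: 3·t ≡ 3 (mod 4).
    The inverse of 3 mod 4 is 3 (since 3·3 = 9 = 2·4 + 1), so t ≡ 3·3 = 9 ≡ 1 (mod 4).
    Then x = 8 + 11·1 = 19, valid modulo lcm(11, 4) = 44: x ≡ 19 (mod 44).
  Combine with x ≡ 3 (mod 13); new modulus lcm = 572.
    Write x = 19 + 44·t and substitute into x ≡ 3 (mod 13): 44·t ≡ 3 − 19 = -16 (mod 13).
    Reduce coefficients mod 13: 5·t ≡ 10 (mod 13).
    The inverse of 5 mod 13 is 8 (since 5·8 = 40 = 3·13 + 1), so t ≡ 8·10 = 80 ≡ 2 (mod 13).
    Then x = 19 + 44·2 = 107, valid modulo lcm(44, 13) = 572: x ≡ 107 (mod 572).
  Combine with x ≡ 0 (mod 3); new modulus lcm = 1716.
    Write x = 107 + 572·t and substitute into x ≡ 0 (mod 3): 572·t ≡ 0 − 107 = -107 (mod 3).
    Reduce coefficients mod 3: 2·t ≡ 1 (mod 3).
    The inverse of 2 mod 3 is 2 (since 2·2 = 4 = 1·3 + 1), so t ≡ 2·1 = 2 ≡ 2 (mod 3).
    Then x = 107 + 572·2 = 1251, valid modulo lcm(572, 3) = 1716: x ≡ 1251 (mod 1716).
  Combine with x ≡ 7 (mod 17); new modulus lcm = 29172.
    Write x = 1251 + 1716·t and substitute into x ≡ 7 (mod 17): 1716·t ≡ 7 − 1251 = -1244 (mod 17).
    Reduce coefficients mod 17: 16·t ≡ 14 (mod 17).
    The inverse of 16 mod 17 is 16 (since 16·16 = 256 = 15·17 + 1), so t ≡ 16·14 = 224 ≡ 3 (mod 17).
    Then x = 1251 + 1716·3 = 6399, valid modulo lcm(1716, 17) = 29172: x ≡ 6399 (mod 29172).
Verify against each original: 6399 mod 11 = 8, 6399 mod 4 = 3, 6399 mod 13 = 3, 6399 mod 3 = 0, 6399 mod 17 = 7.

x ≡ 6399 (mod 29172).


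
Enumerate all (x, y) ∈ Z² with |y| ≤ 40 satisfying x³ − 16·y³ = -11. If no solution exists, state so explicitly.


The equation is x³ - 16y³ = -11. For fixed y, x³ = 16·y³ − 11, so a solution requires the RHS to be a perfect cube.
Strategy: iterate y from -40 to 40, compute RHS = 16·y³ − 11, and check whether it is a (positive or negative) perfect cube.
Check small values of y:
  y = 0: RHS = -11 is not a perfect cube.
  y = 1: RHS = 5 is not a perfect cube.
  y = -1: RHS = -27 = (-3)³ ⇒ x = -3 works.
  y = 2: RHS = 117 is not a perfect cube.
  y = -2: RHS = -139 is not a perfect cube.
  y = 3: RHS = 421 is not a perfect cube.
  y = -3: RHS = -443 is not a perfect cube.
Continuing the search up to |y| = 40 finds no further solutions beyond those listed.
Collected solutions: (-3, -1).

Solutions (with |y| ≤ 40): (-3, -1).


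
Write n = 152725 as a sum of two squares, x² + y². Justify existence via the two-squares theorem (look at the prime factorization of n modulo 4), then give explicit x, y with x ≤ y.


Step 1: Factor n = 152725 = 5^2 · 41 · 149.
Step 2: Check the mod-4 condition on each prime factor: 5 ≡ 1 (mod 4), exponent 2; 41 ≡ 1 (mod 4), exponent 1; 149 ≡ 1 (mod 4), exponent 1.
All primes ≡ 3 (mod 4) appear to even exponent (or don't appear), so by the two-squares theorem n IS expressible as a sum of two squares.
Step 3: Build a representation. Group n = k² · m with k = 5 and m = 41 · 149 = 6109 (a product of primes ≡ 1 (mod 4)); a representation of m scales to one of n via (k·x)² + (k·y)² = k²(x² + y²). Each prime p ≡ 1 (mod 4) is itself a sum of two squares; find a² by testing p − a² for a perfect square:
  41: 41 − 1² = 40, 41 − 2² = 37, 41 − 3² = 32, 41 − 4² = 25 = 5² ⇒ 41 = 4² + 5².
  149: 149 − 1² = 148, 149 − 2² = 145, 149 − 3² = 140, 149 − 4² = 133, 149 − 5² = 124, 149 − 6² = 113, 149 − 7² = 100 = 10² ⇒ 149 = 7² + 10².
  Combine using the Brahmagupta–Fibonacci identity (a² + b²)(c² + d²) = (ac − bd)² + (ad + bc)² = (ac + bd)² + (ad − bc)²:
  41 · 149 = 6109: from (4² + 5²)(7² + 10²), take (4·7 − 5·10, 4·10 + 5·7) = (28 − 50, 40 + 35) = (-22, 75); dropping signs (only squares matter) gives (22, 75); check 22² + 75² = 484 + 5625 = 6109 ✓.
  Scale by k = 5: (5·22, 5·75) = (110, 375).
Step 4: Order so x ≤ y and verify: 110² + 375² = 12100 + 140625 = 152725 = n. ✓

n = 152725 = 110² + 375² (one valid representation with x ≤ y).


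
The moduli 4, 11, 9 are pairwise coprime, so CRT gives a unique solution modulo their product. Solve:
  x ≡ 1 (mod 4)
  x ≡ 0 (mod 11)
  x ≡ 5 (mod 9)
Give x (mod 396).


Moduli 4, 11, 9 are pairwise coprime; by CRT there is a unique solution modulo M = 4 · 11 · 9 = 396.
Solve pairwise, accumulating the modulus:
  Start with x ≡ 1 (mod 4).
  Combine with x ≡ 0 (mod 11): since gcd(4, 11) = 1, we get a unique residue mod 44.
    Write x = 1 + 4·t and substitute into x ≡ 0 (mod 11): 4·t ≡ 0 − 1 = -1 (mod 11).
    Reduce coefficients mod 11: 4·t ≡ 10 (mod 11).
    The inverse of 4 mod 11 is 3 (since 4·3 = 12 = 1·11 + 1), so t ≡ 3·10 = 30 ≡ 8 (mod 11).
    Then x = 1 + 4·8 = 33, valid modulo lcm(4, 11) = 44: x ≡ 33 (mod 44).
  Combine with x ≡ 5 (mod 9): since gcd(44, 9) = 1, we get a unique residue mod 396.
    Write x = 33 + 44·t and substitute into x ≡ 5 (mod 9): 44·t ≡ 5 − 33 = -28 (mod 9).
    Reduce coefficients mod 9: 8·t ≡ 8 (mod 9).
    The inverse of 8 mod 9 is 8 (since 8·8 = 64 = 7·9 + 1), so t ≡ 8·8 = 64 ≡ 1 (mod 9).
    Then x = 33 + 44·1 = 77, valid modulo lcm(44, 9) = 396: x ≡ 77 (mod 396).
Verify: 77 mod 4 = 1 ✓, 77 mod 11 = 0 ✓, 77 mod 9 = 5 ✓.

x ≡ 77 (mod 396).


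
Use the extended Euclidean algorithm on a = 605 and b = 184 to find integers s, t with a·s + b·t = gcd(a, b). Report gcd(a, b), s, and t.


Euclidean algorithm on (605, 184) — divide until remainder is 0:
  605 = 3 · 184 + 53
  184 = 3 · 53 + 25
  53 = 2 · 25 + 3
  25 = 8 · 3 + 1
  3 = 3 · 1 + 0
gcd(605, 184) = 1.
Track Bezout coefficients alongside the remainders: start with r₀ = 605 = a·1 + b·0 (s = 1, t = 0) and r₁ = 184 = a·0 + b·1 (s = 0, t = 1); each new remainder r_{k+1} = r_{k-1} − q_k·r_k inherits s_{k+1} = s_{k-1} − q_k·s_k, t_{k+1} = t_{k-1} − q_k·t_k, so r_k = a·s_k + b·t_k at every step:
  q = 3: r = 53, s = 1 − 3·0 = 1, t = 0 − 3·1 = -3  (check: 605·1 + 184·(-3) = 53)
  q = 3: r = 25, s = 0 − 3·1 = -3, t = 1 − 3·(-3) = 10  (check: 605·(-3) + 184·10 = 25)
  q = 2: r = 3, s = 1 − 2·(-3) = 7, t = -3 − 2·10 = -23  (check: 605·7 + 184·(-23) = 3)
  q = 8: r = 1, s = -3 − 8·7 = -59, t = 10 − 8·(-23) = 194  (check: 605·(-59) + 184·194 = 1)
The row with r = 1 (the gcd) gives the Bezout coefficients s = -59, t = 194.
Result: 605 · (-59) + 184 · (194) = 1.

gcd(605, 184) = 1; s = -59, t = 194 (check: 605·(-59) + 184·194 = 1).


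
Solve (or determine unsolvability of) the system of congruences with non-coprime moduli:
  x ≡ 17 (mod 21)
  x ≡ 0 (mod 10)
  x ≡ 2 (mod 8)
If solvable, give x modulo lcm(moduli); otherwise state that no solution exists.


Moduli 21, 10, 8 are not pairwise coprime, so CRT works modulo lcm(m_i) when all pairwise compatibility conditions hold.
Pairwise compatibility: gcd(m_i, m_j) must divide a_i - a_j for every pair.
Merge one congruence at a time:
  Start: x ≡ 17 (mod 21).
  Combine with x ≡ 0 (mod 10): gcd(21, 10) = 1; 0 - 17 = -17, which IS divisible by 1, so compatible.
    Write x = 17 + 21·t and substitute into x ≡ 0 (mod 10): 21·t ≡ 0 − 17 = -17 (mod 10).
    Reduce coefficients mod 10: 1·t ≡ 3 (mod 10).
    So t ≡ 3 (mod 10).
    Then x = 17 + 21·3 = 80, valid modulo lcm(21, 10) = 210: x ≡ 80 (mod 210).
  Combine with x ≡ 2 (mod 8): gcd(210, 8) = 2; 2 - 80 = -78, which IS divisible by 2, so compatible.
    Write x = 80 + 210·t and substitute into x ≡ 2 (mod 8): 210·t ≡ 2 − 80 = -78 (mod 8).
    Divide the congruence (and modulus) by g = 2: 105·t ≡ -39 (mod 4).
    Reduce coefficients mod 4: 1·t ≡ 1 (mod 4).
    So t ≡ 1 (mod 4).
    Then x = 80 + 210·1 = 290, valid modulo lcm(210, 8) = 840: x ≡ 290 (mod 840).
Verify: 290 mod 21 = 17, 290 mod 10 = 0, 290 mod 8 = 2.

x ≡ 290 (mod 840).


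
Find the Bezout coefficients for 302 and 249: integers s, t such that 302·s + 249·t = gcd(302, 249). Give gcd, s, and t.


Euclidean algorithm on (302, 249) — divide until remainder is 0:
  302 = 1 · 249 + 53
  249 = 4 · 53 + 37
  53 = 1 · 37 + 16
  37 = 2 · 16 + 5
  16 = 3 · 5 + 1
  5 = 5 · 1 + 0
gcd(302, 249) = 1.
Track Bezout coefficients alongside the remainders: start with r₀ = 302 = a·1 + b·0 (s = 1, t = 0) and r₁ = 249 = a·0 + b·1 (s = 0, t = 1); each new remainder r_{k+1} = r_{k-1} − q_k·r_k inherits s_{k+1} = s_{k-1} − q_k·s_k, t_{k+1} = t_{k-1} − q_k·t_k, so r_k = a·s_k + b·t_k at every step:
  q = 1: r = 53, s = 1 − 1·0 = 1, t = 0 − 1·1 = -1  (check: 302·1 + 249·(-1) = 53)
  q = 4: r = 37, s = 0 − 4·1 = -4, t = 1 − 4·(-1) = 5  (check: 302·(-4) + 249·5 = 37)
  q = 1: r = 16, s = 1 − 1·(-4) = 5, t = -1 − 1·5 = -6  (check: 302·5 + 249·(-6) = 16)
  q = 2: r = 5, s = -4 − 2·5 = -14, t = 5 − 2·(-6) = 17  (check: 302·(-14) + 249·17 = 5)
  q = 3: r = 1, s = 5 − 3·(-14) = 47, t = -6 − 3·17 = -57  (check: 302·47 + 249·(-57) = 1)
The row with r = 1 (the gcd) gives the Bezout coefficients s = 47, t = -57.
Result: 302 · (47) + 249 · (-57) = 1.

gcd(302, 249) = 1; s = 47, t = -57 (check: 302·47 + 249·(-57) = 1).


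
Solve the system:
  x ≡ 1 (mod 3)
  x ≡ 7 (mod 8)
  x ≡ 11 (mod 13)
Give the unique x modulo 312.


Moduli 3, 8, 13 are pairwise coprime; by CRT there is a unique solution modulo M = 3 · 8 · 13 = 312.
Solve pairwise, accumulating the modulus:
  Start with x ≡ 1 (mod 3).
  Combine with x ≡ 7 (mod 8): since gcd(3, 8) = 1, we get a unique residue mod 24.
    Write x = 1 + 3·t and substitute into x ≡ 7 (mod 8): 3·t ≡ 7 − 1 = 6 (mod 8).
    The inverse of 3 mod 8 is 3 (since 3·3 = 9 = 1·8 + 1), so t ≡ 3·6 = 18 ≡ 2 (mod 8).
    Then x = 1 + 3·2 = 7, valid modulo lcm(3, 8) = 24: x ≡ 7 (mod 24).
  Combine with x ≡ 11 (mod 13): since gcd(24, 13) = 1, we get a unique residue mod 312.
    Write x = 7 + 24·t and substitute into x ≡ 11 (mod 13): 24·t ≡ 11 − 7 = 4 (mod 13).
    Reduce coefficients mod 13: 11·t ≡ 4 (mod 13).
    The inverse of 11 mod 13 is 6 (since 11·6 = 66 = 5·13 + 1), so t ≡ 6·4 = 24 ≡ 11 (mod 13).
    Then x = 7 + 24·11 = 271, valid modulo lcm(24, 13) = 312: x ≡ 271 (mod 312).
Verify: 271 mod 3 = 1 ✓, 271 mod 8 = 7 ✓, 271 mod 13 = 11 ✓.

x ≡ 271 (mod 312).
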